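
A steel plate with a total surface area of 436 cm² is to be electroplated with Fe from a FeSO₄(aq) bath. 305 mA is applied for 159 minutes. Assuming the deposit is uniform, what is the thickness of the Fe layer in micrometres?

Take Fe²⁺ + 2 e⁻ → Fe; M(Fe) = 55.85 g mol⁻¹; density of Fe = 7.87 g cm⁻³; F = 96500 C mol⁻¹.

2.45 μm

Q = I·t = 0.3050 × 9540.0 = 2910 C; n(e⁻) = 0.03015 mol.
n(Fe) = n(e⁻)/2 = 0.01508 mol, so m = 0.01508 × 55.85 = 0.8420 g.
Volume = m/ρ = 0.8420 / 7.87 = 0.1070 cm³.
Thickness = V/A = 0.1070 / 436 = 2.45 × 10⁻⁴ cm = 2.45 μm.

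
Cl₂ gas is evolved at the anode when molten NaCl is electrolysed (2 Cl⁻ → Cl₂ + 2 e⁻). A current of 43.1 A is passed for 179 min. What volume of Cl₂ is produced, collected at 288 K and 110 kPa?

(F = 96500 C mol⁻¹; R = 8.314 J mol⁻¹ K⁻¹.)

Q = I·t = 43.10 A × 10740 s = 462900 C.
n(e⁻) = Q/F = 462900 / 96500 = 4.797 mol.
2 electrons are transferred per Cl₂ molecule, so n(Cl₂) = 4.797 / 2 = 2.398 mol.
V = nRT/P = (2.398 × 8.314 × 288) / (110 × 10³ Pa) = 0.0522 m³ = 52.2 L.

52.2 L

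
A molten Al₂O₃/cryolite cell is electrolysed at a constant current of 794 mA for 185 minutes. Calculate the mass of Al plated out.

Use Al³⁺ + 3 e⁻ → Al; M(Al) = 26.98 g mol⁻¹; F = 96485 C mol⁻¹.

0.821 g

Q = I·t = 0.7940 A × 11100 s = 8813 C.
n(e⁻) = Q/F = 8813 / 96485 = 0.09134 mol.
Al³⁺ + 3 e⁻ → Al, so n(Al) = n(e⁻)/3 = 0.03045 mol.
m = n·M = 0.03045 × 26.98 = 0.821 g.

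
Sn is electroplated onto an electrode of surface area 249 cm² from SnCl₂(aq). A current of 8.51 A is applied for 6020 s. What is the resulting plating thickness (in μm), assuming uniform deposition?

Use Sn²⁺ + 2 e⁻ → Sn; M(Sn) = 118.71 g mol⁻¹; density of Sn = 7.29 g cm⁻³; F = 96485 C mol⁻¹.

Q = I·t = 8.510 × 6020.0 = 51230 C; n(e⁻) = 0.5310 mol.
n(Sn) = n(e⁻)/2 = 0.2655 mol, so m = 0.2655 × 118.71 = 31.52 g.
Volume = m/ρ = 31.52 / 7.29 = 4.323 cm³.
Thickness = V/A = 4.323 / 249 = 0.0174 cm = 174 μm.

174 μm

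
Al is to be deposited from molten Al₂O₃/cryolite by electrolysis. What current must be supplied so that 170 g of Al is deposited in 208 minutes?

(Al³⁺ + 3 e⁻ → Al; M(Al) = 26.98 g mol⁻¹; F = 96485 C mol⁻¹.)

n(Al) = 170 / 26.98 = 6.301 mol.
n(e⁻) = 3 × 6.301 = 18.90 mol.
Q = n(e⁻)·F = 18.90 × 96485 = 1824000 C.
I = Q/t = 1824000 / 12480 s = 146 A.

146 A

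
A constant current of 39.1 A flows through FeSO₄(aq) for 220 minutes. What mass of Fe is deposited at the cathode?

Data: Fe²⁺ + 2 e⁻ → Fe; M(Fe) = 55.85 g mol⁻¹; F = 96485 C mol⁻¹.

149 g

Q = I·t = 39.10 A × 13200 s = 516100 C.
n(e⁻) = Q/F = 516100 / 96485 = 5.349 mol.
Fe²⁺ + 2 e⁻ → Fe, so n(Fe) = n(e⁻)/2 = 2.675 mol.
m = n·M = 2.675 × 55.85 = 149 g.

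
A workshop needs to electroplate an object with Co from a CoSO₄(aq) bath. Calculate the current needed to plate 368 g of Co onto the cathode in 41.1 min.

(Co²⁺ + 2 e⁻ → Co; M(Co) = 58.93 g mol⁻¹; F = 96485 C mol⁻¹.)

n(Co) = 368 / 58.93 = 6.245 mol.
n(e⁻) = 2 × 6.245 = 12.49 mol.
Q = n(e⁻)·F = 12.49 × 96485 = 1205000 C.
I = Q/t = 1205000 / 2466.0 s = 489 A.

489 A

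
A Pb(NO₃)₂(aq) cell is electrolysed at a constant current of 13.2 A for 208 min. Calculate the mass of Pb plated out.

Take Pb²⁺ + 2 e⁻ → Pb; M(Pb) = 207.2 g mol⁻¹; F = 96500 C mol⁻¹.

Q = I·t = 13.20 A × 12480 s = 164700 C.
n(e⁻) = Q/F = 164700 / 96500 = 1.707 mol.
Pb²⁺ + 2 e⁻ → Pb, so n(Pb) = n(e⁻)/2 = 0.8536 mol.
m = n·M = 0.8536 × 207.2 = 177 g.

177 g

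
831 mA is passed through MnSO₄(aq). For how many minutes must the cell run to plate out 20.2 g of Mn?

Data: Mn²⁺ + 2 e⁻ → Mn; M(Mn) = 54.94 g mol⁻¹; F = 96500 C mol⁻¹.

1420 min

n(Mn) = m/M = 20.2 / 54.94 = 0.3677 mol.
Each Mn atom requires 2 electrons, so n(e⁻) = 2 × 0.3677 = 0.7353 mol.
Q = n(e⁻)·F = 0.7353 × 96500 = 70960 C.
t = Q/I = 70960 / 0.8310 A = 85390 s = 1420 min.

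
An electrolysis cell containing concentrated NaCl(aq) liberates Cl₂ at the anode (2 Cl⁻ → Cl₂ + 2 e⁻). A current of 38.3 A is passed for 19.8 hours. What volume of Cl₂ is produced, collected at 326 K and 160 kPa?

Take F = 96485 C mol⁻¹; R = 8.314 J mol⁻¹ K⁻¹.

Q = I·t = 38.30 A × 71280 s = 2730000 C.
n(e⁻) = Q/F = 2730000 / 96485 = 28.29 mol.
2 electrons are transferred per Cl₂ molecule, so n(Cl₂) = 28.29 / 2 = 14.15 mol.
V = nRT/P = (14.15 × 8.314 × 326) / (160 × 10³ Pa) = 0.240 m³ = 240 L.

240 L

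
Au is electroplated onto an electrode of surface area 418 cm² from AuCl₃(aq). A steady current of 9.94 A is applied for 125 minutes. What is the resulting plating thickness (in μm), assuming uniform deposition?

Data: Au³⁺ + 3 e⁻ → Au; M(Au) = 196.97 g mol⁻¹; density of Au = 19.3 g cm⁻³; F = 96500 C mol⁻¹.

Q = I·t = 9.940 × 7500.0 = 74550 C; n(e⁻) = 0.7725 mol.
n(Au) = n(e⁻)/3 = 0.2575 mol, so m = 0.2575 × 196.97 = 50.72 g.
Volume = m/ρ = 50.72 / 19.3 = 2.628 cm³.
Thickness = V/A = 2.628 / 418 = 0.00629 cm = 62.9 μm.

62.9 μm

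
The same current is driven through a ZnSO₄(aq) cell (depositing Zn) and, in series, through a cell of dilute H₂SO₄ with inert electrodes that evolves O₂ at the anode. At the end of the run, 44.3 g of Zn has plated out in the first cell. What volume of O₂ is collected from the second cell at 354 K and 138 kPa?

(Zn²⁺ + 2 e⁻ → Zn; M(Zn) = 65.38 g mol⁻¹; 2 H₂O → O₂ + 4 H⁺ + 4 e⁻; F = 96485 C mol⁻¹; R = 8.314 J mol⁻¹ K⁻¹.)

7.23 L

n(Zn) = 44.3 / 65.38 = 0.6776 mol, so n(e⁻) = 2 × 0.6776 = 1.355 mol.
The cells are in series, so the same 1.355 mol of electrons passes through the second cell.
2 H₂O → O₂ + 4 H⁺ + 4 e⁻ — 4 mol e⁻ per mol O₂, so n(O₂) = 1.355/4 = 0.3388 mol.
V = nRT/P = (0.3388 × 8.314 × 354) / (138 × 10³) = 0.00723 m³ = 7.23 L.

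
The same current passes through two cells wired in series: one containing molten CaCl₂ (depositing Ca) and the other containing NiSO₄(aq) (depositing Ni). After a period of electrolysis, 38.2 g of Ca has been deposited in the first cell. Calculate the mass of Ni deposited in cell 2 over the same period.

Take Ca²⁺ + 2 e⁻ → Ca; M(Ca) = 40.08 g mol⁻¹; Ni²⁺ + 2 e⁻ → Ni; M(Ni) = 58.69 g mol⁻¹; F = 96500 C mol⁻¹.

55.9 g

n(Ca) = 38.2 / 40.08 = 0.9531 mol.
Since Ca²⁺ + 2 e⁻ → Ca, n(e⁻) passed = 2 × 0.9531 = 1.906 mol.
Cells in series carry the same charge, so the same 1.906 mol of electrons passes through cell 2.
Ni²⁺ + 2 e⁻ → Ni, so n(Ni) = 1.906 / 2 = 0.9531 mol.
m(Ni) = 0.9531 × 58.69 = 55.9 g.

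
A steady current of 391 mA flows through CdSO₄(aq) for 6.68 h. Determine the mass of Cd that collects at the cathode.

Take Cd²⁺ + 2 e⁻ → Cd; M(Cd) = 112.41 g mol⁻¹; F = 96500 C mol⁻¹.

Q = I·t = 0.3910 A × 24048 s = 9403 C.
n(e⁻) = Q/F = 9403 / 96500 = 0.09744 mol.
Cd²⁺ + 2 e⁻ → Cd, so n(Cd) = n(e⁻)/2 = 0.04872 mol.
m = n·M = 0.04872 × 112.41 = 5.48 g.

5.48 g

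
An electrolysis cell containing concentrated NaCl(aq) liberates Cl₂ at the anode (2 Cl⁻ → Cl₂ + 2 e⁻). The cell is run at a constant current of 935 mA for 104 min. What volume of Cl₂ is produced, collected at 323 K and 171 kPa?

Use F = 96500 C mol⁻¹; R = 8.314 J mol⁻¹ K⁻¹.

0.475 L

Q = I·t = 0.9350 A × 6240.0 s = 5834 C.
n(e⁻) = Q/F = 5834 / 96500 = 0.06046 mol.
2 electrons are transferred per Cl₂ molecule, so n(Cl₂) = 0.06046 / 2 = 0.03023 mol.
V = nRT/P = (0.03023 × 8.314 × 323) / (171 × 10³ Pa) = 4.75 × 10⁻⁴ m³ = 0.475 L.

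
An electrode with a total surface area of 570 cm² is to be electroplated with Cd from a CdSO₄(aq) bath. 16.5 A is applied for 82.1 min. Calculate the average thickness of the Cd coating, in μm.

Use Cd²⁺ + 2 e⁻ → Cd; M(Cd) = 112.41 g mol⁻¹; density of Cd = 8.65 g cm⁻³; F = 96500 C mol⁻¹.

Q = I·t = 16.50 × 4926.0 = 81280 C; n(e⁻) = 0.8423 mol.
n(Cd) = n(e⁻)/2 = 0.4211 mol, so m = 0.4211 × 112.41 = 47.34 g.
Volume = m/ρ = 47.34 / 8.65 = 5.473 cm³.
Thickness = V/A = 5.473 / 570 = 0.00960 cm = 96.0 μm.

96.0 μm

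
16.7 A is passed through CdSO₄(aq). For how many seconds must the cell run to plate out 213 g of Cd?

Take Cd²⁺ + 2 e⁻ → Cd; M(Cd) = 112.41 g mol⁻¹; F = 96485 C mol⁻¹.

n(Cd) = m/M = 213 / 112.41 = 1.895 mol.
Each Cd atom requires 2 electrons, so n(e⁻) = 2 × 1.895 = 3.790 mol.
Q = n(e⁻)·F = 3.790 × 96485 = 365600 C.
t = Q/I = 365600 / 16.70 A = 21900 s.

21900 s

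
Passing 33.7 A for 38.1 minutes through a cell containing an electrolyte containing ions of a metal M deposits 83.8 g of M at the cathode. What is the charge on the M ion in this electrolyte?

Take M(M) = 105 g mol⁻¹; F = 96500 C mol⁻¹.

+1

Q = I·t = 33.70 A × 2286.0 s = 77040 C, so n(e⁻) = 77040/96500 = 0.7983 mol.
n(M) deposited = 83.8 / 105 = 0.7981 mol.
Electrons per atom = n(e⁻)/n(M) = 0.7983 / 0.7981 = 1.00 ≈ 1, so the ion is M⁺.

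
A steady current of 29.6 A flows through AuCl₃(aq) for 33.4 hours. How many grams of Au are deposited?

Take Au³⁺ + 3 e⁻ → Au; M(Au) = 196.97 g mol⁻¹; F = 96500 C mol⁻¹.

2420 g

Q = I·t = 29.60 A × 120240 s = 3559000 C.
n(e⁻) = Q/F = 3559000 / 96500 = 36.88 mol.
Au³⁺ + 3 e⁻ → Au, so n(Au) = n(e⁻)/3 = 12.29 mol.
m = n·M = 12.29 × 196.97 = 2420 g.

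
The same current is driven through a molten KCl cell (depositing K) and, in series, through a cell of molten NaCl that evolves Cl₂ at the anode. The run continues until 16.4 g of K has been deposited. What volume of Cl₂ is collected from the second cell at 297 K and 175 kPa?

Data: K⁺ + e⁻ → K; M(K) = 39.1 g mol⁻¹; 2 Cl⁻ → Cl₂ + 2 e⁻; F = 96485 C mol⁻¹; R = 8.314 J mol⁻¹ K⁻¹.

n(K) = 16.4 / 39.1 = 0.4194 mol, so n(e⁻) = 1 × 0.4194 = 0.4194 mol.
The cells are in series, so the same 0.4194 mol of electrons passes through the second cell.
2 Cl⁻ → Cl₂ + 2 e⁻ — 2 mol e⁻ per mol Cl₂, so n(Cl₂) = 0.4194/2 = 0.2097 mol.
V = nRT/P = (0.2097 × 8.314 × 297) / (175 × 10³) = 0.00296 m³ = 2.96 L.

2.96 L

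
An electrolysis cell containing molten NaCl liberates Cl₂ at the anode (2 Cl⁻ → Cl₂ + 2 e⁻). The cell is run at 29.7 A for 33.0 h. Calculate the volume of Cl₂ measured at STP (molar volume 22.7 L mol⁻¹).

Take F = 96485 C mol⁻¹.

415 L

Q = I·t = 29.70 A × 118800 s = 3528000 C.
n(e⁻) = Q/F = 3528000 / 96485 = 36.57 mol.
2 electrons are transferred per Cl₂ molecule, so n(Cl₂) = 36.57 / 2 = 18.28 mol.
V = n × V_m = 18.28 × 22.7 = 415 L.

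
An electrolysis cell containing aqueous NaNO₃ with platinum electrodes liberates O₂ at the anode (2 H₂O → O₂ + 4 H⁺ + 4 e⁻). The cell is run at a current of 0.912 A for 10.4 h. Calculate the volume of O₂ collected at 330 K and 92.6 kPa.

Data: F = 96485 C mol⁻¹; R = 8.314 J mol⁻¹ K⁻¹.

Q = I·t = 0.9120 A × 37440 s = 34150 C.
n(e⁻) = Q/F = 34150 / 96485 = 0.3539 mol.
4 electrons are transferred per O₂ molecule, so n(O₂) = 0.3539 / 4 = 0.08847 mol.
V = nRT/P = (0.08847 × 8.314 × 330) / (92.6 × 10³ Pa) = 0.00262 m³ = 2.62 L.

2.62 L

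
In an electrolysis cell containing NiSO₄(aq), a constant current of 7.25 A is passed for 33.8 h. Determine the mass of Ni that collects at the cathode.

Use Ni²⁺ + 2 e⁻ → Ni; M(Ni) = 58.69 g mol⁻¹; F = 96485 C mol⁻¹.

Q = I·t = 7.250 A × 121680 s = 882200 C.
n(e⁻) = Q/F = 882200 / 96485 = 9.143 mol.
Ni²⁺ + 2 e⁻ → Ni, so n(Ni) = n(e⁻)/2 = 4.572 mol.
m = n·M = 4.572 × 58.69 = 268 g.

268 g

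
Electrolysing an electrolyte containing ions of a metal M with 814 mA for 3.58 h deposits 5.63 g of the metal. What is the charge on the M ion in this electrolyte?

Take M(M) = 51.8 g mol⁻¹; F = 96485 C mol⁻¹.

+1

Q = I·t = 0.8140 A × 12888 s = 10490 C, so n(e⁻) = 10490/96485 = 0.1087 mol.
n(M) deposited = 5.63 / 51.8 = 0.1087 mol.
Electrons per atom = n(e⁻)/n(M) = 0.1087 / 0.1087 = 1.00 ≈ 1, so the ion is M⁺.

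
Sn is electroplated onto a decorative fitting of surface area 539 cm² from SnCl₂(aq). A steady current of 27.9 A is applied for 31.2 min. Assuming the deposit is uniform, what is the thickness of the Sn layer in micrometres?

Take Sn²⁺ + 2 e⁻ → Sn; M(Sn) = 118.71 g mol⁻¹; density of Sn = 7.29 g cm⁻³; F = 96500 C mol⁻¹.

Q = I·t = 27.90 × 1872.0 = 52230 C; n(e⁻) = 0.5412 mol.
n(Sn) = n(e⁻)/2 = 0.2706 mol, so m = 0.2706 × 118.71 = 32.12 g.
Volume = m/ρ = 32.12 / 7.29 = 4.407 cm³.
Thickness = V/A = 4.407 / 539 = 0.00818 cm = 81.8 μm.

81.8 μm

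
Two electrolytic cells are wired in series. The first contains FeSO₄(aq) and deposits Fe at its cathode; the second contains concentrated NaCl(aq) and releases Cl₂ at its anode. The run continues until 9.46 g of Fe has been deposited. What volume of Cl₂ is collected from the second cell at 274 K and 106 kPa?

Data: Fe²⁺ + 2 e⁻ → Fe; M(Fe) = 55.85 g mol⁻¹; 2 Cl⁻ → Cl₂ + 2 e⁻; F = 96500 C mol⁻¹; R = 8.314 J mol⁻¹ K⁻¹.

n(Fe) = 9.46 / 55.85 = 0.1694 mol, so n(e⁻) = 2 × 0.1694 = 0.3388 mol.
The cells are in series, so the same 0.3388 mol of electrons passes through the second cell.
2 Cl⁻ → Cl₂ + 2 e⁻ — 2 mol e⁻ per mol Cl₂, so n(Cl₂) = 0.3388/2 = 0.1694 mol.
V = nRT/P = (0.1694 × 8.314 × 274) / (106 × 10³) = 0.00364 m³ = 3.64 L.

3.64 L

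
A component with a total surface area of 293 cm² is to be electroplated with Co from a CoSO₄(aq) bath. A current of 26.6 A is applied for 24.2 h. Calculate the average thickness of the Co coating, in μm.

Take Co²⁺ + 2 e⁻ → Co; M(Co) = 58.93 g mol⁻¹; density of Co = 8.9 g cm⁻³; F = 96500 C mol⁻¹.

Q = I·t = 26.60 × 87120 = 2317000 C; n(e⁻) = 24.01 mol.
n(Co) = n(e⁻)/2 = 12.01 mol, so m = 12.01 × 58.93 = 707.6 g.
Volume = m/ρ = 707.6 / 8.9 = 79.50 cm³.
Thickness = V/A = 79.50 / 293 = 0.271 cm = 2710 μm.

2710 μm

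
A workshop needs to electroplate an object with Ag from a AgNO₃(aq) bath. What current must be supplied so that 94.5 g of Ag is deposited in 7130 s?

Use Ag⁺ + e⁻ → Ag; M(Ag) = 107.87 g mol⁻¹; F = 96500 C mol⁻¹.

n(Ag) = 94.5 / 107.87 = 0.8761 mol.
n(e⁻) = 1 × 0.8761 = 0.8761 mol.
Q = n(e⁻)·F = 0.8761 × 96500 = 84540 C.
I = Q/t = 84540 / 7130.0 s = 11.9 A.

11.9 A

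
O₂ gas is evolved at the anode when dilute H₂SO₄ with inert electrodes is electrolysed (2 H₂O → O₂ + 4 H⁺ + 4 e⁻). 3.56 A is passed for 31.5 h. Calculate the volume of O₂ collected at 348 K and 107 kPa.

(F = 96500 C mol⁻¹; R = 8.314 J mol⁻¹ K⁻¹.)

28.3 L

Q = I·t = 3.560 A × 113400 s = 403700 C.
n(e⁻) = Q/F = 403700 / 96500 = 4.183 mol.
4 electrons are transferred per O₂ molecule, so n(O₂) = 4.183 / 4 = 1.046 mol.
V = nRT/P = (1.046 × 8.314 × 348) / (107 × 10³ Pa) = 0.0283 m³ = 28.3 L.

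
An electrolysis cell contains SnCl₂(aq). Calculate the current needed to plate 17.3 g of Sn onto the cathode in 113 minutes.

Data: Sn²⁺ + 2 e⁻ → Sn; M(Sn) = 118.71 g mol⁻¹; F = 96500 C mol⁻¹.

4.15 A

n(Sn) = 17.3 / 118.71 = 0.1457 mol.
n(e⁻) = 2 × 0.1457 = 0.2915 mol.
Q = n(e⁻)·F = 0.2915 × 96500 = 28130 C.
I = Q/t = 28130 / 6780.0 s = 4.15 A.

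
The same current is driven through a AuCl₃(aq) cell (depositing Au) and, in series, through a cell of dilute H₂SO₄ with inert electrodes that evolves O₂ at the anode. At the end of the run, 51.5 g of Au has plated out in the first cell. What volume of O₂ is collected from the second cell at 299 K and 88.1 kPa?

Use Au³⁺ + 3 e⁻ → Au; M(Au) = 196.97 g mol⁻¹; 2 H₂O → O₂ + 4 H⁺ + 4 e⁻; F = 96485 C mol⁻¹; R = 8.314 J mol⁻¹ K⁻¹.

n(Au) = 51.5 / 196.97 = 0.2615 mol, so n(e⁻) = 3 × 0.2615 = 0.7844 mol.
The cells are in series, so the same 0.7844 mol of electrons passes through the second cell.
2 H₂O → O₂ + 4 H⁺ + 4 e⁻ — 4 mol e⁻ per mol O₂, so n(O₂) = 0.7844/4 = 0.1961 mol.
V = nRT/P = (0.1961 × 8.314 × 299) / (88.1 × 10³) = 0.00553 m³ = 5.53 L.

5.53 L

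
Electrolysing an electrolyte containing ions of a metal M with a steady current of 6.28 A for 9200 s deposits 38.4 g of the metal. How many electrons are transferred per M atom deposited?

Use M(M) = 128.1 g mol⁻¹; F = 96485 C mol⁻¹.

Q = I·t = 6.280 A × 9200.0 s = 57780 C, so n(e⁻) = 57780/96485 = 0.5988 mol.
n(M) deposited = 38.4 / 128.1 = 0.2998 mol.
Electrons per atom = n(e⁻)/n(M) = 0.5988 / 0.2998 = 2.00 ≈ 2, so the ion is M²⁺.

2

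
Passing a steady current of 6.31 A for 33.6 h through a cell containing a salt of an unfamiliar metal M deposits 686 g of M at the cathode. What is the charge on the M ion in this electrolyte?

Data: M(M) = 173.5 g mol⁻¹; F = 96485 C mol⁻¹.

Q = I·t = 6.310 A × 120960 s = 763300 C, so n(e⁻) = 763300/96485 = 7.911 mol.
n(M) deposited = 686 / 173.5 = 3.954 mol.
Electrons per atom = n(e⁻)/n(M) = 7.911 / 3.954 = 2.00 ≈ 2, so the ion is M²⁺.

+2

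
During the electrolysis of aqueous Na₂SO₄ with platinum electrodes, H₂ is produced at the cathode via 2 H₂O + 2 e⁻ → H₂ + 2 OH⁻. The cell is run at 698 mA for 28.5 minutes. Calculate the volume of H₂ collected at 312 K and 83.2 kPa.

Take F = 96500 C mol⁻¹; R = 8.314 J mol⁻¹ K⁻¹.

0.193 L

Q = I·t = 0.6980 A × 1710.0 s = 1194 C.
n(e⁻) = Q/F = 1194 / 96500 = 0.01237 mol.
2 electrons are transferred per H₂ molecule, so n(H₂) = 0.01237 / 2 = 0.006184 mol.
V = nRT/P = (0.006184 × 8.314 × 312) / (83.2 × 10³ Pa) = 1.93 × 10⁻⁴ m³ = 0.193 L.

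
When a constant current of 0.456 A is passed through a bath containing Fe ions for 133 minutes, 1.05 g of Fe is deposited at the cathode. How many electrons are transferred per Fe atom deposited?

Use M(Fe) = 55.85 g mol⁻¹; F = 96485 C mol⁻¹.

Q = I·t = 0.4560 A × 7980.0 s = 3639 C, so n(e⁻) = 3639/96485 = 0.03771 mol.
n(Fe) deposited = 1.05 / 55.85 = 0.01880 mol.
Electrons per atom = n(e⁻)/n(Fe) = 0.03771 / 0.01880 = 2.01 ≈ 2, so the ion is Fe²⁺.

2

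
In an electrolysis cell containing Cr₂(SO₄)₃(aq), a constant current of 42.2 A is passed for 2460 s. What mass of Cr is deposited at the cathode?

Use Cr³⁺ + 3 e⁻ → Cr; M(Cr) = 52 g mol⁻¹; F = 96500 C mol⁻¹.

18.6 g

Q = I·t = 42.20 A × 2460.0 s = 103800 C.
n(e⁻) = Q/F = 103800 / 96500 = 1.076 mol.
Cr³⁺ + 3 e⁻ → Cr, so n(Cr) = n(e⁻)/3 = 0.3586 mol.
m = n·M = 0.3586 × 52 = 18.6 g.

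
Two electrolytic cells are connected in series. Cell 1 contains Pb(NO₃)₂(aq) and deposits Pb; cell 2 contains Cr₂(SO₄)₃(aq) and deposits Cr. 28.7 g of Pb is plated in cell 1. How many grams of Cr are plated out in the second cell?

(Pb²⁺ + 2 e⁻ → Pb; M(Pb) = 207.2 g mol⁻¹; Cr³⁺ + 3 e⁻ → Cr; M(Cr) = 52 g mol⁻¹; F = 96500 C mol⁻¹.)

4.80 g

n(Pb) = 28.7 / 207.2 = 0.1385 mol.
Since Pb²⁺ + 2 e⁻ → Pb, n(e⁻) passed = 2 × 0.1385 = 0.2770 mol.
Cells in series carry the same charge, so the same 0.2770 mol of electrons passes through cell 2.
Cr³⁺ + 3 e⁻ → Cr, so n(Cr) = 0.2770 / 3 = 0.09234 mol.
m(Cr) = 0.09234 × 52 = 4.80 g.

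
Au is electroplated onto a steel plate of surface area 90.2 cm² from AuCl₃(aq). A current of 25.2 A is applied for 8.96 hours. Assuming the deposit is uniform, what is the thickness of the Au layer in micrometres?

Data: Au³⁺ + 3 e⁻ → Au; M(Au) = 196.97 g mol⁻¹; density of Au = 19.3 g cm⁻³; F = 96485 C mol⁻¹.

3180 μm

Q = I·t = 25.20 × 32256 = 812900 C; n(e⁻) = 8.425 mol.
n(Au) = n(e⁻)/3 = 2.808 mol, so m = 2.808 × 196.97 = 553.1 g.
Volume = m/ρ = 553.1 / 19.3 = 28.66 cm³.
Thickness = V/A = 28.66 / 90.2 = 0.318 cm = 3180 μm.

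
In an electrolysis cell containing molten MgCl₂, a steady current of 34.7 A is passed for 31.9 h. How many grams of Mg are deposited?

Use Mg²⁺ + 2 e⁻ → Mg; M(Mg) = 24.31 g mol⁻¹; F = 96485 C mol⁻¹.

502 g

Q = I·t = 34.70 A × 114840 s = 3985000 C.
n(e⁻) = Q/F = 3985000 / 96485 = 41.30 mol.
Mg²⁺ + 2 e⁻ → Mg, so n(Mg) = n(e⁻)/2 = 20.65 mol.
m = n·M = 20.65 × 24.31 = 502 g.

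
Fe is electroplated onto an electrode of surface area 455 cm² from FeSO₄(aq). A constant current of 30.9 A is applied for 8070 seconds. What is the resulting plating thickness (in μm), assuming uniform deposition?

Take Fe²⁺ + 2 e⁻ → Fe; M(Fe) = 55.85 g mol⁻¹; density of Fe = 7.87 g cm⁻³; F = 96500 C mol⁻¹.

Q = I·t = 30.90 × 8070.0 = 249400 C; n(e⁻) = 2.584 mol.
n(Fe) = n(e⁻)/2 = 1.292 mol, so m = 1.292 × 55.85 = 72.16 g.
Volume = m/ρ = 72.16 / 7.87 = 9.169 cm³.
Thickness = V/A = 9.169 / 455 = 0.0202 cm = 202 μm.

202 μm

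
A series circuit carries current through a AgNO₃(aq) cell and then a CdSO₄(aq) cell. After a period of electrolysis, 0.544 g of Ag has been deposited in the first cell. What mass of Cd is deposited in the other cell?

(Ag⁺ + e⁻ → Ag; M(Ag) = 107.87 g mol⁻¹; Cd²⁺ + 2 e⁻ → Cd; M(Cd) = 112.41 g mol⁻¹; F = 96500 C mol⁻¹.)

0.283 g

n(Ag) = 0.544 / 107.87 = 0.005043 mol.
Since Ag⁺ + e⁻ → Ag, n(e⁻) passed = 1 × 0.005043 = 0.005043 mol.
Cells in series carry the same charge, so the same 0.005043 mol of electrons passes through cell 2.
Cd²⁺ + 2 e⁻ → Cd, so n(Cd) = 0.005043 / 2 = 0.002522 mol.
m(Cd) = 0.002522 × 112.41 = 0.283 g.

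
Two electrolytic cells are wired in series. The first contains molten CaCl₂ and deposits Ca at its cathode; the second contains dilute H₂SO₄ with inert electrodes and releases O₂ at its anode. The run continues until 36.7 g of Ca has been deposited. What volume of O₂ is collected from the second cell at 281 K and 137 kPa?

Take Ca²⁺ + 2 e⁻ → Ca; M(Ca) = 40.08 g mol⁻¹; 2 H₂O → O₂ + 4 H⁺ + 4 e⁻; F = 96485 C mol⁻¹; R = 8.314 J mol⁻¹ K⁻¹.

7.81 L

n(Ca) = 36.7 / 40.08 = 0.9157 mol, so n(e⁻) = 2 × 0.9157 = 1.831 mol.
The cells are in series, so the same 1.831 mol of electrons passes through the second cell.
2 H₂O → O₂ + 4 H⁺ + 4 e⁻ — 4 mol e⁻ per mol O₂, so n(O₂) = 1.831/4 = 0.4578 mol.
V = nRT/P = (0.4578 × 8.314 × 281) / (137 × 10³) = 0.00781 m³ = 7.81 L.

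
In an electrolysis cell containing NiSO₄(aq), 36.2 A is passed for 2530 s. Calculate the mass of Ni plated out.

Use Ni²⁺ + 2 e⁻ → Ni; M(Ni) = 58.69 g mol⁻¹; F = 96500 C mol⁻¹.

Q = I·t = 36.20 A × 2530.0 s = 91590 C.
n(e⁻) = Q/F = 91590 / 96500 = 0.9491 mol.
Ni²⁺ + 2 e⁻ → Ni, so n(Ni) = n(e⁻)/2 = 0.4745 mol.
m = n·M = 0.4745 × 58.69 = 27.9 g.

27.9 g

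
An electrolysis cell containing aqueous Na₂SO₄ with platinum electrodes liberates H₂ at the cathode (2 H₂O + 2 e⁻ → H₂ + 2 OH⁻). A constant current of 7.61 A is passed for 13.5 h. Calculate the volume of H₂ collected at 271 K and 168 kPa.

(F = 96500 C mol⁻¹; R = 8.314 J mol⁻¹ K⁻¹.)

Q = I·t = 7.610 A × 48600 s = 369800 C.
n(e⁻) = Q/F = 369800 / 96500 = 3.833 mol.
2 electrons are transferred per H₂ molecule, so n(H₂) = 3.833 / 2 = 1.916 mol.
V = nRT/P = (1.916 × 8.314 × 271) / (168 × 10³ Pa) = 0.0257 m³ = 25.7 L.

25.7 L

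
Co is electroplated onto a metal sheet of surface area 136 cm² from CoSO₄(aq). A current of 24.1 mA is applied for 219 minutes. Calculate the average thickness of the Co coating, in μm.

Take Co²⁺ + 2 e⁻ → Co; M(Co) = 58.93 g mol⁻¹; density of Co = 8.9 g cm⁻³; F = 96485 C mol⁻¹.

0.799 μm

Q = I·t = 0.02410 × 13140 = 316.7 C; n(e⁻) = 0.003282 mol.
n(Co) = n(e⁻)/2 = 0.001641 mol, so m = 0.001641 × 58.93 = 0.09671 g.
Volume = m/ρ = 0.09671 / 8.9 = 0.01087 cm³.
Thickness = V/A = 0.01087 / 136 = 7.99 × 10⁻⁵ cm = 0.799 μm.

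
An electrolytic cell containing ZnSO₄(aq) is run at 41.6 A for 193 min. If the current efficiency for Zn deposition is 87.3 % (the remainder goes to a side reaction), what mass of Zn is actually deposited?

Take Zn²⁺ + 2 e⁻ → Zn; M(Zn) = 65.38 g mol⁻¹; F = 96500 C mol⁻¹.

Q = I·t = 41.60 × 11580 = 481700 C.
n(e⁻) = 481700/96500 = 4.992 mol; theoretically n(Zn) = 4.992/2 = 2.496 mol, m_theo = 163.2 g.
At 87.3 % efficiency, m_actual = 0.873 × 163.2 = 142 g.

142 g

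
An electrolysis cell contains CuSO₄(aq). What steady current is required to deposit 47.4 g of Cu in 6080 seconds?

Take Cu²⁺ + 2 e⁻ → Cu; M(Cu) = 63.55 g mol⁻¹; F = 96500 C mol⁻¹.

23.7 A

n(Cu) = 47.4 / 63.55 = 0.7459 mol.
n(e⁻) = 2 × 0.7459 = 1.492 mol.
Q = n(e⁻)·F = 1.492 × 96500 = 144000 C.
I = Q/t = 144000 / 6080.0 s = 23.7 A.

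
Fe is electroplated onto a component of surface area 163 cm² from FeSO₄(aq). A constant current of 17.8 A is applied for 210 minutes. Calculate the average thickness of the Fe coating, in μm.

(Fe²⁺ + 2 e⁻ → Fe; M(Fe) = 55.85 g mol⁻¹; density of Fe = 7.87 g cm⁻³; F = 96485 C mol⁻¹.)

Q = I·t = 17.80 × 12600 = 224300 C; n(e⁻) = 2.325 mol.
n(Fe) = n(e⁻)/2 = 1.162 mol, so m = 1.162 × 55.85 = 64.91 g.
Volume = m/ρ = 64.91 / 7.87 = 8.248 cm³.
Thickness = V/A = 8.248 / 163 = 0.0506 cm = 506 μm.

506 μm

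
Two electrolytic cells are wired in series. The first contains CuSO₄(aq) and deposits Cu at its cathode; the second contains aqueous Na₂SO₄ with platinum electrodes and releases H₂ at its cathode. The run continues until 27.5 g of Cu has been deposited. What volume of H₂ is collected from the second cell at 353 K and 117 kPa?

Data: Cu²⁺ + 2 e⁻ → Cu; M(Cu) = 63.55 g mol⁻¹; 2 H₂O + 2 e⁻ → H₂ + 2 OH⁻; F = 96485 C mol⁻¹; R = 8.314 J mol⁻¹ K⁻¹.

10.9 L

n(Cu) = 27.5 / 63.55 = 0.4327 mol, so n(e⁻) = 2 × 0.4327 = 0.8655 mol.
The cells are in series, so the same 0.8655 mol of electrons passes through the second cell.
2 H₂O + 2 e⁻ → H₂ + 2 OH⁻ — 2 mol e⁻ per mol H₂, so n(H₂) = 0.8655/2 = 0.4327 mol.
V = nRT/P = (0.4327 × 8.314 × 353) / (117 × 10³) = 0.0109 m³ = 10.9 L.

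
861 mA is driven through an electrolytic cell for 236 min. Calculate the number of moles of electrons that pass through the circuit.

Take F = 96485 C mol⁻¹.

Q = I·t = 0.8610 A × 14160 s = 12190 C.
n(e⁻) = Q/F = 12190 / 96485 = 0.126 mol.

0.126 mol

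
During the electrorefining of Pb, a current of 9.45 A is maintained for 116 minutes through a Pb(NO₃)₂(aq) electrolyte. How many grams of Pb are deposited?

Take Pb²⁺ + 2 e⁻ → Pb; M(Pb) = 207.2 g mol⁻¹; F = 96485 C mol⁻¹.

70.6 g

Q = I·t = 9.450 A × 6960.0 s = 65770 C.
n(e⁻) = Q/F = 65770 / 96485 = 0.6817 mol.
Pb²⁺ + 2 e⁻ → Pb, so n(Pb) = n(e⁻)/2 = 0.3408 mol.
m = n·M = 0.3408 × 207.2 = 70.6 g.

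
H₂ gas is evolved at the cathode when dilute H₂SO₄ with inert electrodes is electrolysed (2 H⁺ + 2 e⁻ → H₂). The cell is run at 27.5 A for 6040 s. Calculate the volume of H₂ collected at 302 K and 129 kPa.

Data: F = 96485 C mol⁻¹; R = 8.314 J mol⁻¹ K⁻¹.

16.8 L

Q = I·t = 27.50 A × 6040.0 s = 166100 C.
n(e⁻) = Q/F = 166100 / 96485 = 1.722 mol.
2 electrons are transferred per H₂ molecule, so n(H₂) = 1.722 / 2 = 0.8608 mol.
V = nRT/P = (0.8608 × 8.314 × 302) / (129 × 10³ Pa) = 0.0168 m³ = 16.8 L.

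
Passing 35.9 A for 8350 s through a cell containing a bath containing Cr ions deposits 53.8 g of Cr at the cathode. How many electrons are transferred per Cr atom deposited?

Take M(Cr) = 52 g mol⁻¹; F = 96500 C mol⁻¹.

3

Q = I·t = 35.90 A × 8350.0 s = 299800 C, so n(e⁻) = 299800/96500 = 3.106 mol.
n(Cr) deposited = 53.8 / 52 = 1.035 mol.
Electrons per atom = n(e⁻)/n(Cr) = 3.106 / 1.035 = 3.00 ≈ 3, so the ion is Cr³⁺.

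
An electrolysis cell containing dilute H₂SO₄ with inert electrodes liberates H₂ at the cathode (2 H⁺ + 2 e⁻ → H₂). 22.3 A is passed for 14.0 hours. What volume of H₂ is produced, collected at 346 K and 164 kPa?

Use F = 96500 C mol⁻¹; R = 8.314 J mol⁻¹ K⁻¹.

Q = I·t = 22.30 A × 50400 s = 1124000 C.
n(e⁻) = Q/F = 1124000 / 96500 = 11.65 mol.
2 electrons are transferred per H₂ molecule, so n(H₂) = 11.65 / 2 = 5.823 mol.
V = nRT/P = (5.823 × 8.314 × 346) / (164 × 10³ Pa) = 0.102 m³ = 102 L.

102 L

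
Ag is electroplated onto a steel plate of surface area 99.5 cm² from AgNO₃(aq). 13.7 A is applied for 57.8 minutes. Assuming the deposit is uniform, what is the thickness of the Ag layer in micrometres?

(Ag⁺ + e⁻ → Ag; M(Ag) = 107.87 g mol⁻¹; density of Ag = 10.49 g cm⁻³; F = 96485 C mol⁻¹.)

509 μm

Q = I·t = 13.70 × 3468.0 = 47510 C; n(e⁻) = 0.4924 mol.
n(Ag) = n(e⁻)/1 = 0.4924 mol, so m = 0.4924 × 107.87 = 53.12 g.
Volume = m/ρ = 53.12 / 10.49 = 5.064 cm³.
Thickness = V/A = 5.064 / 99.5 = 0.0509 cm = 509 μm.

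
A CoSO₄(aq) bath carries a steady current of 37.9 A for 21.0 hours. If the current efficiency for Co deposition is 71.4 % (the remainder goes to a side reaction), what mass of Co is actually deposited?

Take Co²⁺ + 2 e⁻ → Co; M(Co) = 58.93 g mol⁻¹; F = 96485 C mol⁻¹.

625 g

Q = I·t = 37.90 × 75600 = 2865000 C.
n(e⁻) = 2865000/96485 = 29.70 mol; theoretically n(Co) = 29.70/2 = 14.85 mol, m_theo = 875.0 g.
At 71.4 % efficiency, m_actual = 0.714 × 875.0 = 625 g.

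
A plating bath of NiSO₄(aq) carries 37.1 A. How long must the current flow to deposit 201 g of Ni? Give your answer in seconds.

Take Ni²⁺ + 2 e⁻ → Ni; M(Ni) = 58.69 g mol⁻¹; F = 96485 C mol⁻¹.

17800 s

n(Ni) = m/M = 201 / 58.69 = 3.425 mol.
Each Ni atom requires 2 electrons, so n(e⁻) = 2 × 3.425 = 6.850 mol.
Q = n(e⁻)·F = 6.850 × 96485 = 660900 C.
t = Q/I = 660900 / 37.10 A = 17810 s.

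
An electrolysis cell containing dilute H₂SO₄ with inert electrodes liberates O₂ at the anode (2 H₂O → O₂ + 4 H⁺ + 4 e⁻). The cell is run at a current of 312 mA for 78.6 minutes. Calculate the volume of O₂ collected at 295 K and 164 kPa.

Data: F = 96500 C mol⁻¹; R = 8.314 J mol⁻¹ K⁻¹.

0.0570 L

Q = I·t = 0.3120 A × 4716.0 s = 1471 C.
n(e⁻) = Q/F = 1471 / 96500 = 0.01525 mol.
4 electrons are transferred per O₂ molecule, so n(O₂) = 0.01525 / 4 = 0.003812 mol.
V = nRT/P = (0.003812 × 8.314 × 295) / (164 × 10³ Pa) = 5.70 × 10⁻⁵ m³ = 0.0570 L.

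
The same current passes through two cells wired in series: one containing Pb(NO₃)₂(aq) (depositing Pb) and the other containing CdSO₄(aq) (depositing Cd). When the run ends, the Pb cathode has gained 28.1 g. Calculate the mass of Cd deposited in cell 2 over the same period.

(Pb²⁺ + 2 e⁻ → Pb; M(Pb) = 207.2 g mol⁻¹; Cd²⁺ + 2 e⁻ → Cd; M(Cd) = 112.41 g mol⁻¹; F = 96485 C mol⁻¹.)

15.2 g

n(Pb) = 28.1 / 207.2 = 0.1356 mol.
Since Pb²⁺ + 2 e⁻ → Pb, n(e⁻) passed = 2 × 0.1356 = 0.2712 mol.
Cells in series carry the same charge, so the same 0.2712 mol of electrons passes through cell 2.
Cd²⁺ + 2 e⁻ → Cd, so n(Cd) = 0.2712 / 2 = 0.1356 mol.
m(Cd) = 0.1356 × 112.41 = 15.2 g.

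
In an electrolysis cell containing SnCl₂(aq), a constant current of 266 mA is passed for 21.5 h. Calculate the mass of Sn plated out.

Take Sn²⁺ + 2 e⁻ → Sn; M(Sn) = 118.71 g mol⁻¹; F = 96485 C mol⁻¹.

12.7 g

Q = I·t = 0.2660 A × 77400 s = 20590 C.
n(e⁻) = Q/F = 20590 / 96485 = 0.2134 mol.
Sn²⁺ + 2 e⁻ → Sn, so n(Sn) = n(e⁻)/2 = 0.1067 mol.
m = n·M = 0.1067 × 118.71 = 12.7 g.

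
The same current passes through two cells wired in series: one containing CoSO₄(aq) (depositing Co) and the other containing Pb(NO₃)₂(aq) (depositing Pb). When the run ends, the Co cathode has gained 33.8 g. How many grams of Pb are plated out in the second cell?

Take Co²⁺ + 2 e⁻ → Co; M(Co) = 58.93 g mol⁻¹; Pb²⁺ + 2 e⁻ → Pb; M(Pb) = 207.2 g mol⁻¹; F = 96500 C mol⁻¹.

n(Co) = 33.8 / 58.93 = 0.5736 mol.
Since Co²⁺ + 2 e⁻ → Co, n(e⁻) passed = 2 × 0.5736 = 1.147 mol.
Cells in series carry the same charge, so the same 1.147 mol of electrons passes through cell 2.
Pb²⁺ + 2 e⁻ → Pb, so n(Pb) = 1.147 / 2 = 0.5736 mol.
m(Pb) = 0.5736 × 207.2 = 119 g.

119 g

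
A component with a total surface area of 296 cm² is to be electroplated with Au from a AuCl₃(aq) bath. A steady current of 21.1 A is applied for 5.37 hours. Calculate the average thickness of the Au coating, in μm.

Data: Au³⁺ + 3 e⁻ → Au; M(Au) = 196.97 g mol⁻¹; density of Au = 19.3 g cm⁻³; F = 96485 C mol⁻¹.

Q = I·t = 21.10 × 19332 = 407900 C; n(e⁻) = 4.228 mol.
n(Au) = n(e⁻)/3 = 1.409 mol, so m = 1.409 × 196.97 = 277.6 g.
Volume = m/ρ = 277.6 / 19.3 = 14.38 cm³.
Thickness = V/A = 14.38 / 296 = 0.0486 cm = 486 μm.

486 μm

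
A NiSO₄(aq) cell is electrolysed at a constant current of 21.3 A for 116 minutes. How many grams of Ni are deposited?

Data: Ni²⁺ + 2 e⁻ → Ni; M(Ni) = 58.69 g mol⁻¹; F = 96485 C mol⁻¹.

45.1 g

Q = I·t = 21.30 A × 6960.0 s = 148200 C.
n(e⁻) = Q/F = 148200 / 96485 = 1.536 mol.
Ni²⁺ + 2 e⁻ → Ni, so n(Ni) = n(e⁻)/2 = 0.7682 mol.
m = n·M = 0.7682 × 58.69 = 45.1 g.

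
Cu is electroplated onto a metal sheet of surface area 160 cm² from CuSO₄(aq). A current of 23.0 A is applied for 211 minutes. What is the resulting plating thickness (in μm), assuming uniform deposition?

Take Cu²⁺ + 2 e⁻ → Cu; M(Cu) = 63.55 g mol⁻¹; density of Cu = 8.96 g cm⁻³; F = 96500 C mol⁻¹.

669 μm

Q = I·t = 23.00 × 12660 = 291200 C; n(e⁻) = 3.017 mol.
n(Cu) = n(e⁻)/2 = 1.509 mol, so m = 1.509 × 63.55 = 95.88 g.
Volume = m/ρ = 95.88 / 8.96 = 10.70 cm³.
Thickness = V/A = 10.70 / 160 = 0.0669 cm = 669 μm.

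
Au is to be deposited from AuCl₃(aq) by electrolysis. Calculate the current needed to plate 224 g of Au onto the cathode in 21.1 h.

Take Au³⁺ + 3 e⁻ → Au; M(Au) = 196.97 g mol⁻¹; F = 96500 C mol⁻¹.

n(Au) = 224 / 196.97 = 1.137 mol.
n(e⁻) = 3 × 1.137 = 3.412 mol.
Q = n(e⁻)·F = 3.412 × 96500 = 329200 C.
I = Q/t = 329200 / 75960 s = 4.33 A.

4.33 A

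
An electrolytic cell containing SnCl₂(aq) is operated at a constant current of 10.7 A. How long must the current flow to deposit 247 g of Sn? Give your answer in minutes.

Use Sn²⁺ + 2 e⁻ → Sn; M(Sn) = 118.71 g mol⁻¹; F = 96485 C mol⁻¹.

n(Sn) = m/M = 247 / 118.71 = 2.081 mol.
Each Sn atom requires 2 electrons, so n(e⁻) = 2 × 2.081 = 4.161 mol.
Q = n(e⁻)·F = 4.161 × 96485 = 401500 C.
t = Q/I = 401500 / 10.70 A = 37520 s = 625 min.

625 min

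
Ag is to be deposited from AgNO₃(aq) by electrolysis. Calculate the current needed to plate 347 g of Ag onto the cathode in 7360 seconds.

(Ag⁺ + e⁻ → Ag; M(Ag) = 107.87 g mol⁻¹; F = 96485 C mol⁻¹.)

n(Ag) = 347 / 107.87 = 3.217 mol.
n(e⁻) = 1 × 3.217 = 3.217 mol.
Q = n(e⁻)·F = 3.217 × 96485 = 310400 C.
I = Q/t = 310400 / 7360.0 s = 42.2 A.

42.2 A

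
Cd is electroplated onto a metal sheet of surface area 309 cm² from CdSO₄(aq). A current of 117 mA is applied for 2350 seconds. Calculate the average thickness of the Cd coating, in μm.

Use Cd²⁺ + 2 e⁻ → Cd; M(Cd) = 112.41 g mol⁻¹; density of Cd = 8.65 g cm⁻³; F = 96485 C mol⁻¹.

Q = I·t = 0.1170 × 2350.0 = 275.0 C; n(e⁻) = 0.002850 mol.
n(Cd) = n(e⁻)/2 = 0.001425 mol, so m = 0.001425 × 112.41 = 0.1602 g.
Volume = m/ρ = 0.1602 / 8.65 = 0.01852 cm³.
Thickness = V/A = 0.01852 / 309 = 5.99 × 10⁻⁵ cm = 0.599 μm.

0.599 μm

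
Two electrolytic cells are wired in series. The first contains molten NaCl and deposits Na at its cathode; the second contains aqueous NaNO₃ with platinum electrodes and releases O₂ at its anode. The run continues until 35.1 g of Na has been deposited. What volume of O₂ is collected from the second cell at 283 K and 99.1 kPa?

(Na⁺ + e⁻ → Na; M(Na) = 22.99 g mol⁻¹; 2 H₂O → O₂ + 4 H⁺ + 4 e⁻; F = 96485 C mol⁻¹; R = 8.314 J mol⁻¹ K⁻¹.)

9.06 L

n(Na) = 35.1 / 22.99 = 1.527 mol, so n(e⁻) = 1 × 1.527 = 1.527 mol.
The cells are in series, so the same 1.527 mol of electrons passes through the second cell.
2 H₂O → O₂ + 4 H⁺ + 4 e⁻ — 4 mol e⁻ per mol O₂, so n(O₂) = 1.527/4 = 0.3817 mol.
V = nRT/P = (0.3817 × 8.314 × 283) / (99.1 × 10³) = 0.00906 m³ = 9.06 L.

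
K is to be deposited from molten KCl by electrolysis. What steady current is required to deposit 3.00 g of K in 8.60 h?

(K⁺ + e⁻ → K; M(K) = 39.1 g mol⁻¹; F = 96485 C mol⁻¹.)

n(K) = 3.00 / 39.1 = 0.07673 mol.
n(e⁻) = 1 × 0.07673 = 0.07673 mol.
Q = n(e⁻)·F = 0.07673 × 96485 = 7403 C.
I = Q/t = 7403 / 30960 s = 0.239 A.

0.239 A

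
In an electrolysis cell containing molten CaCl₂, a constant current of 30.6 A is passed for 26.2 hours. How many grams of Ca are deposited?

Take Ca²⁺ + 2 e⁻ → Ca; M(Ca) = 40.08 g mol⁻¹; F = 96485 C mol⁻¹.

Q = I·t = 30.60 A × 94320 s = 2886000 C.
n(e⁻) = Q/F = 2886000 / 96485 = 29.91 mol.
Ca²⁺ + 2 e⁻ → Ca, so n(Ca) = n(e⁻)/2 = 14.96 mol.
m = n·M = 14.96 × 40.08 = 599 g.

599 g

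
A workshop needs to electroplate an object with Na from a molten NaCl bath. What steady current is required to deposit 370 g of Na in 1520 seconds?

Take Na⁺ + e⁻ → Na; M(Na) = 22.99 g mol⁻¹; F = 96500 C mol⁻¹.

1020 A

n(Na) = 370 / 22.99 = 16.09 mol.
n(e⁻) = 1 × 16.09 = 16.09 mol.
Q = n(e⁻)·F = 16.09 × 96500 = 1553000 C.
I = Q/t = 1553000 / 1520.0 s = 1020 A.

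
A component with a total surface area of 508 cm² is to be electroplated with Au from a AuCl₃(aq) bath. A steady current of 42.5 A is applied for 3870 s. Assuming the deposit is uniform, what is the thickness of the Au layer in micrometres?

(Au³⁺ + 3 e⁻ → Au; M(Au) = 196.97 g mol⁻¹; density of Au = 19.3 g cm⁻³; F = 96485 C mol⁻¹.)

114 μm

Q = I·t = 42.50 × 3870.0 = 164500 C; n(e⁻) = 1.705 mol.
n(Au) = n(e⁻)/3 = 0.5682 mol, so m = 0.5682 × 196.97 = 111.9 g.
Volume = m/ρ = 111.9 / 19.3 = 5.799 cm³.
Thickness = V/A = 5.799 / 508 = 0.0114 cm = 114 μm.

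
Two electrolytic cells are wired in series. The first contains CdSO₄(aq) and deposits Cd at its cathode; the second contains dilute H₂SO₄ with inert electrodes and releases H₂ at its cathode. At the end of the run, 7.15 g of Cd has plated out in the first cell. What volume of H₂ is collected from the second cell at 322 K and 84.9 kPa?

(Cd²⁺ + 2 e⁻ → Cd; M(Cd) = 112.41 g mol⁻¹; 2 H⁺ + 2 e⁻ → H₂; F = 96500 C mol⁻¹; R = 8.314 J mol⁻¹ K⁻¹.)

n(Cd) = 7.15 / 112.41 = 0.06361 mol, so n(e⁻) = 2 × 0.06361 = 0.1272 mol.
The cells are in series, so the same 0.1272 mol of electrons passes through the second cell.
2 H⁺ + 2 e⁻ → H₂ — 2 mol e⁻ per mol H₂, so n(H₂) = 0.1272/2 = 0.06361 mol.
V = nRT/P = (0.06361 × 8.314 × 322) / (84.9 × 10³) = 0.00201 m³ = 2.01 L.

2.01 L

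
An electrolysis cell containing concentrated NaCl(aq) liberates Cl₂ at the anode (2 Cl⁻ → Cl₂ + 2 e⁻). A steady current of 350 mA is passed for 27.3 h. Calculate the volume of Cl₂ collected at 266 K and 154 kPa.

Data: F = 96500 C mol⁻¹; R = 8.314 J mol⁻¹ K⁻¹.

2.56 L

Q = I·t = 0.3500 A × 98280 s = 34400 C.
n(e⁻) = Q/F = 34400 / 96500 = 0.3565 mol.
2 electrons are transferred per Cl₂ molecule, so n(Cl₂) = 0.3565 / 2 = 0.1782 mol.
V = nRT/P = (0.1782 × 8.314 × 266) / (154 × 10³ Pa) = 0.00256 m³ = 2.56 L.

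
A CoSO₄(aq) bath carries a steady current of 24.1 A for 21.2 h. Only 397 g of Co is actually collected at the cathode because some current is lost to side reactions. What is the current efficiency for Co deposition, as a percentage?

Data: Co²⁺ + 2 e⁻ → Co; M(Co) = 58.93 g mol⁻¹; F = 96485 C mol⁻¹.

Q = I·t = 24.10 × 76320 = 1839000 C; n(e⁻) = 1839000/96485 = 19.06 mol.
Theoretical n(Co) = n(e⁻)/2 = 9.532 mol, i.e. m_theo = 9.532 × 58.93 = 561.7 g.
Efficiency = m_actual / m_theo = 397 / 561.7 = 70.7 %.

70.7 %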